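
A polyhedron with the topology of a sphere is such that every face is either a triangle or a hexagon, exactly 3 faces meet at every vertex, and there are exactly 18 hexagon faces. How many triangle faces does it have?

4

Let x be the number of triangles; then F = 18 + x.
Edge–face incidences: 2E = 6·18 + 3·x = 108 + 3x.
Every vertex has degree 3, so 3V = 2E.
Euler: V − E + F = 2 ⇒ (2E)/3 − E + (18 + x) = 2.
Multiply by 6: 2·(2E) − 3·(2E) + 6·(18 + x) = 12, i.e. 108 + 6x − (108 + 3x) = 12.
Collecting terms: 3x = 12, so x = 4.
Then 2E = 108 + 3·4 = 120, so E = 60, V = 2E/3 = 40, F = 18 + 4 = 22.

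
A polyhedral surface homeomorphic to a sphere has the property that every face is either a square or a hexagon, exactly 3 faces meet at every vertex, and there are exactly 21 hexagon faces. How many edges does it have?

Let x be the number of squares; then F = 21 + x.
Edge–face incidences: 2E = 6·21 + 4·x = 126 + 4x.
Every vertex has degree 3, so 3V = 2E.
Euler: V − E + F = 2 ⇒ (2E)/3 − E + (21 + x) = 2.
Multiply by 6: 2·(2E) − 3·(2E) + 6·(21 + x) = 12, i.e. 126 + 6x − (126 + 4x) = 12.
Collecting terms: 2x = 12, so x = 6.
Then 2E = 126 + 4·6 = 150, so E = 75, V = 2E/3 = 50, F = 21 + 6 = 27.

75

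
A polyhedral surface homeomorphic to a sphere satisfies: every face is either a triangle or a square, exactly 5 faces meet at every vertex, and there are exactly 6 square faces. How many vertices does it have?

Let x be the number of triangles; then F = 6 + x.
Edge–face incidences: 2E = 4·6 + 3·x = 24 + 3x.
Every vertex has degree 5, so 5V = 2E.
Euler: V − E + F = 2 ⇒ (2E)/5 − E + (6 + x) = 2.
Multiply by 10: 2·(2E) − 5·(2E) + 10·(6 + x) = 20, i.e. 60 + 10x − 3·(24 + 3x) = 20.
Collecting terms: x − 12 = 20, so x = 32.
Then 2E = 24 + 3·32 = 120, so E = 60, V = 2E/5 = 24, F = 6 + 32 = 38.

24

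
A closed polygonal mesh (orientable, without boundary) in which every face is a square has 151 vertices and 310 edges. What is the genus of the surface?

Every face is a square and each edge borders two faces, so 4F = 2·310, giving F = 155.
χ = V − E + F = 151 − 310 + 155 = -4.
For a closed orientable surface χ = 2 − 2g, so g = (2 − (-4))/2 = 3.

3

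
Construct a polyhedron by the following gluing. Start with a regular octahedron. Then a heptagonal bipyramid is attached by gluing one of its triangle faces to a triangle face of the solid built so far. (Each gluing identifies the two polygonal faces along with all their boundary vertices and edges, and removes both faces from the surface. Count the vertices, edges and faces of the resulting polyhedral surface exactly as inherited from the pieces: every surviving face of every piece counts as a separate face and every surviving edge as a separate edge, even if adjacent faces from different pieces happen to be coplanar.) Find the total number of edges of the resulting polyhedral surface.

30

A regular octahedron: V=6, E=12, F=8.
Attach a heptagonal bipyramid (V=9, E=21, F=14) along a 3-gon: merge 3 vertices and 3 edges, delete both glued faces → V=12, E=30, F=20.
Check: V − E + F = 12 − 30 + 20 = 2.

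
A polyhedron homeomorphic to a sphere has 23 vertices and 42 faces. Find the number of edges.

Here V − E + F = 2.
E = V + F − (2) = 23 + 42 − (2) = 63.

63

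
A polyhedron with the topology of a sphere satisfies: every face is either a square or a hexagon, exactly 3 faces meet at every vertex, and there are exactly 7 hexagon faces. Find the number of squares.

6

Let x be the number of squares; then F = 7 + x.
Edge–face incidences: 2E = 6·7 + 4·x = 42 + 4x.
Every vertex has degree 3, so 3V = 2E.
Euler: V − E + F = 2 ⇒ (2E)/3 − E + (7 + x) = 2.
Multiply by 6: 2·(2E) − 3·(2E) + 6·(7 + x) = 12, i.e. 42 + 6x − (42 + 4x) = 12.
Collecting terms: 2x = 12, so x = 6.
Then 2E = 42 + 4·6 = 66, so E = 33, V = 2E/3 = 22, F = 7 + 6 = 13.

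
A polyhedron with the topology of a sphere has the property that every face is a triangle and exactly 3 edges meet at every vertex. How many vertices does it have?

4

Each face has 3 edges and each edge borders two faces, so 2E = 3F.
Each vertex has degree 3, so 3V = 2E and hence V = 3F/3.
Euler: V − E + F = 2 ⇒ (3F/3) − (3F/2) + F = 2.
Multiply by 6: (6 − 9 + 6)F = 12, i.e. 3F = 12.
So F = 4, E = 3·4/2 = 6, V = 3·4/3 = 4.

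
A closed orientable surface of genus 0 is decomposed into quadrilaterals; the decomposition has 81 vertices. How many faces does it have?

79

χ = 2 − 2·0 = 2, and every face is a square so 4F = 2E.
V − E + F = 2 with E = 4F/2 gives 81 − (4/2 − 1)·F = 2, so F = 79 and E = 158.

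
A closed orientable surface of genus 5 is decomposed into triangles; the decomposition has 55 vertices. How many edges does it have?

χ = 2 − 2·5 = -8, and every face is a triangle so 3F = 2E.
V − E + F = -8 with E = 3F/2 gives 55 − (3/2 − 1)·F = -8, so F = 126 and E = 189.

189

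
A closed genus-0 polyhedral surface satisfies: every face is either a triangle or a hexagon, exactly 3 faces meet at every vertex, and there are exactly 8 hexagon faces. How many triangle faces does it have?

4

Let x be the number of triangles; then F = 8 + x.
Edge–face incidences: 2E = 6·8 + 3·x = 48 + 3x.
Every vertex has degree 3, so 3V = 2E.
Euler: V − E + F = 2 ⇒ (2E)/3 − E + (8 + x) = 2.
Multiply by 6: 2·(2E) − 3·(2E) + 6·(8 + x) = 12, i.e. 48 + 6x − (48 + 3x) = 12.
Collecting terms: 3x = 12, so x = 4.
Then 2E = 48 + 3·4 = 60, so E = 30, V = 2E/3 = 20, F = 8 + 4 = 12.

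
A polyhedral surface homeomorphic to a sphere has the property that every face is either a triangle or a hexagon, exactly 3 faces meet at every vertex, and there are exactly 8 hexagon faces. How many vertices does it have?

20

Let x be the number of triangles; then F = 8 + x.
Edge–face incidences: 2E = 6·8 + 3·x = 48 + 3x.
Every vertex has degree 3, so 3V = 2E.
Euler: V − E + F = 2 ⇒ (2E)/3 − E + (8 + x) = 2.
Multiply by 6: 2·(2E) − 3·(2E) + 6·(8 + x) = 12, i.e. 48 + 6x − (48 + 3x) = 12.
Collecting terms: 3x = 12, so x = 4.
Then 2E = 48 + 3·4 = 60, so E = 30, V = 2E/3 = 20, F = 8 + 4 = 12.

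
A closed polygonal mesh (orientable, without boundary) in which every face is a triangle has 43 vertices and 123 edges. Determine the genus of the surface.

0

Every face is a triangle and each edge borders two faces, so 3F = 2·123, giving F = 82.
χ = V − E + F = 43 − 123 + 82 = 2.
For a closed orientable surface χ = 2 − 2g, so g = (2 − (2))/2 = 0.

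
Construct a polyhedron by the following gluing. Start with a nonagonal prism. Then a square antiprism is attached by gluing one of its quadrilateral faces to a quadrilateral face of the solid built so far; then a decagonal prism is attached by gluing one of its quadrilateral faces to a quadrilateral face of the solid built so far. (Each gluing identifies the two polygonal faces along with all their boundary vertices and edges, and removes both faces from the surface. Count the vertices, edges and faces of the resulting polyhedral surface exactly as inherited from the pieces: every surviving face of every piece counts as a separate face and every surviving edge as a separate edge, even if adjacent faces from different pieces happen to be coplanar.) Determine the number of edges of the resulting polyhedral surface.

A nonagonal prism: V=18, E=27, F=11.
Attach a square antiprism (V=8, E=16, F=10) along a 4-gon: merge 4 vertices and 4 edges, delete both glued faces → V=22, E=39, F=19.
Attach a decagonal prism (V=20, E=30, F=12) along a 4-gon: merge 4 vertices and 4 edges, delete both glued faces → V=38, E=65, F=29.
Check: V − E + F = 38 − 65 + 29 = 2.

65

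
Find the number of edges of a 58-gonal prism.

174

A prism on an n-gon has two n-gon bases and n rectangular sides: V = 2·58 = 116, E = 3·58 = 174, F = 58 + 2 = 60.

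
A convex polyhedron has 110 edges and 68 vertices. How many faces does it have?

Here V − E + F = 2.
F = 2 − V + E = 2 − 68 + 110 = 44.

44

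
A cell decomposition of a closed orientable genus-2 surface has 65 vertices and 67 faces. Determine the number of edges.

For a closed orientable surface of genus 2, χ = 2 − 2·2 = -2.
E = V + F − (-2) = 65 + 67 − (-2) = 134.

134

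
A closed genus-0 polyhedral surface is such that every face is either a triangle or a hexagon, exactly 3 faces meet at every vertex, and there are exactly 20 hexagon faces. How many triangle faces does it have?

Let x be the number of triangles; then F = 20 + x.
Edge–face incidences: 2E = 6·20 + 3·x = 120 + 3x.
Every vertex has degree 3, so 3V = 2E.
Euler: V − E + F = 2 ⇒ (2E)/3 − E + (20 + x) = 2.
Multiply by 6: 2·(2E) − 3·(2E) + 6·(20 + x) = 12, i.e. 120 + 6x − (120 + 3x) = 12.
Collecting terms: 3x = 12, so x = 4.
Then 2E = 120 + 3·4 = 132, so E = 66, V = 2E/3 = 44, F = 20 + 4 = 24.

4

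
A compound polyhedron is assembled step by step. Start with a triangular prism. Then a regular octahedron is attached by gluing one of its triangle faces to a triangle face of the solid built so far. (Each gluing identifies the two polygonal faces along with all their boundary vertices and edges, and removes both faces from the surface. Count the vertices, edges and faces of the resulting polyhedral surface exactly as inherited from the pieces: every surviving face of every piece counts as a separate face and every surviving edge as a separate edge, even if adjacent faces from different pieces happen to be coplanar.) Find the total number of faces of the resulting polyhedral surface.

A triangular prism: V=6, E=9, F=5.
Attach a regular octahedron (V=6, E=12, F=8) along a 3-gon: merge 3 vertices and 3 edges, delete both glued faces → V=9, E=18, F=11.
Check: V − E + F = 9 − 18 + 11 = 2.

11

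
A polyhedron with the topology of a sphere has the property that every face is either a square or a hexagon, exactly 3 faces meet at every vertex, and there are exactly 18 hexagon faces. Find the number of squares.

6

Let x be the number of squares; then F = 18 + x.
Edge–face incidences: 2E = 6·18 + 4·x = 108 + 4x.
Every vertex has degree 3, so 3V = 2E.
Euler: V − E + F = 2 ⇒ (2E)/3 − E + (18 + x) = 2.
Multiply by 6: 2·(2E) − 3·(2E) + 6·(18 + x) = 12, i.e. 108 + 6x − (108 + 4x) = 12.
Collecting terms: 2x = 12, so x = 6.
Then 2E = 108 + 4·6 = 132, so E = 66, V = 2E/3 = 44, F = 18 + 6 = 24.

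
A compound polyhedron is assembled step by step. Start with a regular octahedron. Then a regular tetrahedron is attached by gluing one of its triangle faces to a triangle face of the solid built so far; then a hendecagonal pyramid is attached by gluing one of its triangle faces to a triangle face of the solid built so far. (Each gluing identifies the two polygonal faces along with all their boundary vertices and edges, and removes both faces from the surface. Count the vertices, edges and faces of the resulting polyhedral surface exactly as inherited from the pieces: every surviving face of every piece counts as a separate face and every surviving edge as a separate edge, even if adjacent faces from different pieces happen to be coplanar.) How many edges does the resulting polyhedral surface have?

34

A regular octahedron: V=6, E=12, F=8.
Attach a regular tetrahedron (V=4, E=6, F=4) along a 3-gon: merge 3 vertices and 3 edges, delete both glued faces → V=7, E=15, F=10.
Attach a hendecagonal pyramid (V=12, E=22, F=12) along a 3-gon: merge 3 vertices and 3 edges, delete both glued faces → V=16, E=34, F=20.
Check: V − E + F = 16 − 34 + 20 = 2.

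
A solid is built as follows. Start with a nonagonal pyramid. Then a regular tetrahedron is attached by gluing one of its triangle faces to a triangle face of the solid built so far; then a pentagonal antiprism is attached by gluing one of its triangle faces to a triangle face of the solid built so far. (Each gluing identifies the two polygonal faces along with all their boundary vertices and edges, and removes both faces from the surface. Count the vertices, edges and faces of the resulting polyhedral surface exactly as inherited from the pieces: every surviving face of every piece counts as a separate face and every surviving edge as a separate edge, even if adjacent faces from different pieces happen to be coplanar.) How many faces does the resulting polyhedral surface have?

A nonagonal pyramid: V=10, E=18, F=10.
Attach a regular tetrahedron (V=4, E=6, F=4) along a 3-gon: merge 3 vertices and 3 edges, delete both glued faces → V=11, E=21, F=12.
Attach a pentagonal antiprism (V=10, E=20, F=12) along a 3-gon: merge 3 vertices and 3 edges, delete both glued faces → V=18, E=38, F=22.
Check: V − E + F = 18 − 38 + 22 = 2.

22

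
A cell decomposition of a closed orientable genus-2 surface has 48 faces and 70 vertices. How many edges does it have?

120

For a closed orientable surface of genus 2, χ = 2 − 2·2 = -2.
E = V + F − (-2) = 70 + 48 − (-2) = 120.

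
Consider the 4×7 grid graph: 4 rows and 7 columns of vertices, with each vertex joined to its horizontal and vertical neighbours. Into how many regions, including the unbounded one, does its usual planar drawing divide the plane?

19

The grid has V = 4·7 = 28 vertices and E = 4·6 + 7·3 = 45 edges.
F = 2 − V + E = 2 − 28 + 45 = 19.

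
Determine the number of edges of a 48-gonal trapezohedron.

192

The n-trapezohedron (dual of the n-antiprism) has V = 2·48 + 2 = 98, E = 4·48 = 192, F = 2·48 = 96.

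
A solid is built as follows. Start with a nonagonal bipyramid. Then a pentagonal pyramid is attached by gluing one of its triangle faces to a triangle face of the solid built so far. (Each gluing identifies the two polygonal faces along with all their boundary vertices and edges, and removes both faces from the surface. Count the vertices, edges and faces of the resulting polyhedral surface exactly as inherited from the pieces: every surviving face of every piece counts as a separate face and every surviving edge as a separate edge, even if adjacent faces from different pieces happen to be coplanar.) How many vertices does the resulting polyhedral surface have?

14

A nonagonal bipyramid: V=11, E=27, F=18.
Attach a pentagonal pyramid (V=6, E=10, F=6) along a 3-gon: merge 3 vertices and 3 edges, delete both glued faces → V=14, E=34, F=22.
Check: V − E + F = 14 − 34 + 22 = 2.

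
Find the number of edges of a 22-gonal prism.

66

A prism on an n-gon has two n-gon bases and n rectangular sides: V = 2·22 = 44, E = 3·22 = 66, F = 22 + 2 = 24.
Check: V − E + F = 44 − 66 + 24 = 2.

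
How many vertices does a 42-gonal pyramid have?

43

A pyramid on an n-gon base has one n-gon and n triangles: V = 42 + 1 = 43, E = 2·42 = 84, F = 42 + 1 = 43.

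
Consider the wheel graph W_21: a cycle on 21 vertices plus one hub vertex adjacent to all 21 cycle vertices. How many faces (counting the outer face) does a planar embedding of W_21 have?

W_21 has V = 21 + 1 = 22 vertices and E = 2·21 = 42 edges.
By Euler's formula F = 2 − V + E = 2 − 22 + 42 = 22.

22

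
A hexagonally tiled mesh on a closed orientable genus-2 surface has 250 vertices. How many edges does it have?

378

χ = 2 − 2·2 = -2, and every face is a hexagon so 6F = 2E.
V − E + F = -2 with E = 6F/2 gives 250 − (6/2 − 1)·F = -2, so F = 126 and E = 378.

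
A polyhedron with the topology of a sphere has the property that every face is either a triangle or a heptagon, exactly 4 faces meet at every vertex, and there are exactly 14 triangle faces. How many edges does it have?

Let x be the number of heptagons; then F = 14 + x.
Edge–face incidences: 2E = 3·14 + 7·x = 42 + 7x.
Every vertex has degree 4, so 4V = 2E.
Euler: V − E + F = 2 ⇒ (2E)/4 − E + (14 + x) = 2.
Multiply by 8: 2·(2E) − 4·(2E) + 8·(14 + x) = 16, i.e. 112 + 8x − 2·(42 + 7x) = 16.
Collecting terms: −6x + 28 = 16, so −6x = −12, so x = 2.
Then 2E = 42 + 7·2 = 56, so E = 28, V = 2E/4 = 14, F = 14 + 2 = 16.

28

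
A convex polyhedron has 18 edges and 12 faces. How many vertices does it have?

Here V − E + F = 2.
V = 2 + E − F = 2 + 18 − 12 = 8.

8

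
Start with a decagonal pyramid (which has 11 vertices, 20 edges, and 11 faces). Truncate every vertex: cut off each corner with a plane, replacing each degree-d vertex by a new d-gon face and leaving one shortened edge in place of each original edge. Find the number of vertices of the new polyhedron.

40

Truncation replaces each original edge-end by a new vertex, so V′ = 2E = 40.
Each original edge survives, and each old vertex of degree d contributes d new edges; summing degrees gives Σd = 2E, so E′ = E + 2E = 3E = 60.
Each original face survives and each original vertex becomes one new face: F′ = F + V = 22.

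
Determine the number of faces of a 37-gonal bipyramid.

A bipyramid over an n-gon has 2n triangular faces and n + 2 vertices: V = 37 + 2 = 39, E = 3·37 = 111, F = 2·37 = 74.
Check: V − E + F = 39 − 111 + 74 = 2.

74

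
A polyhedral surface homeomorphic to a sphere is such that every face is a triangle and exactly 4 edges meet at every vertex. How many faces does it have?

8

Each face has 3 edges and each edge borders two faces, so 2E = 3F.
Each vertex has degree 4, so 4V = 2E and hence V = 3F/4.
Euler: V − E + F = 2 ⇒ (3F/4) − (3F/2) + F = 2.
Multiply by 8: (6 − 12 + 8)F = 16, i.e. 2F = 16.
So F = 8, E = 3·8/2 = 12, V = 3·8/4 = 6.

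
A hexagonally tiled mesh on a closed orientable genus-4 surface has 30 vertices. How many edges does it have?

χ = 2 − 2·4 = -6, and every face is a hexagon so 6F = 2E.
V − E + F = -6 with E = 6F/2 gives 30 − (6/2 − 1)·F = -6, so F = 18 and E = 54.

54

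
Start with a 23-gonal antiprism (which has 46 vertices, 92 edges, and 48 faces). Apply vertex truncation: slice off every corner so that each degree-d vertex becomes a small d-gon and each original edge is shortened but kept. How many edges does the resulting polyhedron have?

276

Truncation replaces each original edge-end by a new vertex, so V′ = 2E = 184.
Each original edge survives, and each old vertex of degree d contributes d new edges; summing degrees gives Σd = 2E, so E′ = E + 2E = 3E = 276.
Each original face survives and each original vertex becomes one new face: F′ = F + V = 94.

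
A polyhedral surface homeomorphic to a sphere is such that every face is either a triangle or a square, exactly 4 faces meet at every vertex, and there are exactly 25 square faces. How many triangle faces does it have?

Let x be the number of triangles; then F = 25 + x.
Edge–face incidences: 2E = 4·25 + 3·x = 100 + 3x.
Every vertex has degree 4, so 4V = 2E.
Euler: V − E + F = 2 ⇒ (2E)/4 − E + (25 + x) = 2.
Multiply by 8: 2·(2E) − 4·(2E) + 8·(25 + x) = 16, i.e. 200 + 8x − 2·(100 + 3x) = 16.
Collecting terms: 2x = 16, so x = 8.
Then 2E = 100 + 3·8 = 124, so E = 62, V = 2E/4 = 31, F = 25 + 8 = 33.

8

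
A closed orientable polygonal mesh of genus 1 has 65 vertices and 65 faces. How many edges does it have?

For a closed orientable surface of genus 1, χ = 2 − 2·1 = 0.
E = V + F − (0) = 65 + 65 − (0) = 130.

130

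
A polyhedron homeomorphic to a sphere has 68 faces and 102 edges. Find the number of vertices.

36

Here V − E + F = 2.
V = 2 + E − F = 2 + 102 − 68 = 36.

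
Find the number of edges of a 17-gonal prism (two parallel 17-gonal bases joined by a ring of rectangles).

A prism on an n-gon has two n-gon bases and n rectangular sides: V = 2·17 = 34, E = 3·17 = 51, F = 17 + 2 = 19.
Check: V − E + F = 34 − 51 + 19 = 2.

51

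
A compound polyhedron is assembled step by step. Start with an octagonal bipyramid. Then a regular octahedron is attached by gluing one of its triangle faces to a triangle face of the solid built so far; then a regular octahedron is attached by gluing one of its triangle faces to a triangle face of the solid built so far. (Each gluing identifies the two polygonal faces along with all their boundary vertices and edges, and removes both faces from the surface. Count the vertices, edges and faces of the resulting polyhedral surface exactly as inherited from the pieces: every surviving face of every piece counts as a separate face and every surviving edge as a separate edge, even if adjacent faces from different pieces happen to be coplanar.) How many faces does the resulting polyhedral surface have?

An octagonal bipyramid: V=10, E=24, F=16.
Attach a regular octahedron (V=6, E=12, F=8) along a 3-gon: merge 3 vertices and 3 edges, delete both glued faces → V=13, E=33, F=22.
Attach a regular octahedron (V=6, E=12, F=8) along a 3-gon: merge 3 vertices and 3 edges, delete both glued faces → V=16, E=42, F=28.
Check: V − E + F = 16 − 42 + 28 = 2.

28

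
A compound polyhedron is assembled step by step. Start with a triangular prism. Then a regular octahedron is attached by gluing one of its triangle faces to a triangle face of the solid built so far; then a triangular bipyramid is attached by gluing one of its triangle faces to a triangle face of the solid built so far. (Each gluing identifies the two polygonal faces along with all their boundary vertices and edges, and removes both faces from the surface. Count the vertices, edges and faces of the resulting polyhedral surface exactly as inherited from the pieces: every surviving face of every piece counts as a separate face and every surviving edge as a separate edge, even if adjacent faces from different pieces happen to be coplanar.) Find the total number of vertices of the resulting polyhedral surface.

11

A triangular prism: V=6, E=9, F=5.
Attach a regular octahedron (V=6, E=12, F=8) along a 3-gon: merge 3 vertices and 3 edges, delete both glued faces → V=9, E=18, F=11.
Attach a triangular bipyramid (V=5, E=9, F=6) along a 3-gon: merge 3 vertices and 3 edges, delete both glued faces → V=11, E=24, F=15.
Check: V − E + F = 11 − 24 + 15 = 2.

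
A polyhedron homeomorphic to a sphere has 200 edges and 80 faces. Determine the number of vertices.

Here V − E + F = 2.
V = 2 + E − F = 2 + 200 − 80 = 122.

122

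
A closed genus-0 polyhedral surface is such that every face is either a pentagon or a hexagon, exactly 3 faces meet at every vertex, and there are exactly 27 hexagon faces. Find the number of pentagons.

Let x be the number of pentagons; then F = 27 + x.
Edge–face incidences: 2E = 6·27 + 5·x = 162 + 5x.
Every vertex has degree 3, so 3V = 2E.
Euler: V − E + F = 2 ⇒ (2E)/3 − E + (27 + x) = 2.
Multiply by 6: 2·(2E) − 3·(2E) + 6·(27 + x) = 12, i.e. 162 + 6x − (162 + 5x) = 12.
Collecting terms: x = 12.
Then 2E = 162 + 5·12 = 222, so E = 111, V = 2E/3 = 74, F = 27 + 12 = 39.

12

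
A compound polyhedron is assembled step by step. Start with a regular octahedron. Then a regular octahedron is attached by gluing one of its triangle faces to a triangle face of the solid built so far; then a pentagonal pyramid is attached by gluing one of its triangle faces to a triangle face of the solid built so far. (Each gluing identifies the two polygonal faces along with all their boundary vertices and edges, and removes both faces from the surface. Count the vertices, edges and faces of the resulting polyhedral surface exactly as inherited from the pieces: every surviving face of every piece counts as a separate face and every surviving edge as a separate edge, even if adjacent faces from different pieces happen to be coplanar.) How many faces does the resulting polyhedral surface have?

A regular octahedron: V=6, E=12, F=8.
Attach a regular octahedron (V=6, E=12, F=8) along a 3-gon: merge 3 vertices and 3 edges, delete both glued faces → V=9, E=21, F=14.
Attach a pentagonal pyramid (V=6, E=10, F=6) along a 3-gon: merge 3 vertices and 3 edges, delete both glued faces → V=12, E=28, F=18.
Check: V − E + F = 12 − 28 + 18 = 2.

18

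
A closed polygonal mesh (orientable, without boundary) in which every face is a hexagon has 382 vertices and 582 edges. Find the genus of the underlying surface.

4

Every face is a hexagon and each edge borders two faces, so 6F = 2·582, giving F = 194.
χ = V − E + F = 382 − 582 + 194 = -6.
For a closed orientable surface χ = 2 − 2g, so g = (2 − (-6))/2 = 4.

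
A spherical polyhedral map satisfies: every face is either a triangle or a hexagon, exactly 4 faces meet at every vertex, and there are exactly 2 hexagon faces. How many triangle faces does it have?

12

Let x be the number of triangles; then F = 2 + x.
Edge–face incidences: 2E = 6·2 + 3·x = 12 + 3x.
Every vertex has degree 4, so 4V = 2E.
Euler: V − E + F = 2 ⇒ (2E)/4 − E + (2 + x) = 2.
Multiply by 8: 2·(2E) − 4·(2E) + 8·(2 + x) = 16, i.e. 16 + 8x − 2·(12 + 3x) = 16.
Collecting terms: 2x − 8 = 16, so 2x = 24, so x = 12.
Then 2E = 12 + 3·12 = 48, so E = 24, V = 2E/4 = 12, F = 2 + 12 = 14.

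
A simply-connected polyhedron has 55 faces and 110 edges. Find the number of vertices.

57

Here V − E + F = 2.
V = 2 + E − F = 2 + 110 − 55 = 57.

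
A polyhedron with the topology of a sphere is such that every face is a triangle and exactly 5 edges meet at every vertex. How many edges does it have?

Each face has 3 edges and each edge borders two faces, so 2E = 3F.
Each vertex has degree 5, so 5V = 2E and hence V = 3F/5.
Euler: V − E + F = 2 ⇒ (3F/5) − (3F/2) + F = 2.
Multiply by 10: (6 − 15 + 10)F = 20, i.e. 1F = 20.
So F = 20, E = 3·20/2 = 30, V = 3·20/5 = 12.

30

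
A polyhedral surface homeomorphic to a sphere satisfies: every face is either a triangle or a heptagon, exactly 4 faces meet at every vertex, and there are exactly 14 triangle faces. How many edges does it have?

Let x be the number of heptagons; then F = 14 + x.
Edge–face incidences: 2E = 3·14 + 7·x = 42 + 7x.
Every vertex has degree 4, so 4V = 2E.
Euler: V − E + F = 2 ⇒ (2E)/4 − E + (14 + x) = 2.
Multiply by 8: 2·(2E) − 4·(2E) + 8·(14 + x) = 16, i.e. 112 + 8x − 2·(42 + 7x) = 16.
Collecting terms: −6x + 28 = 16, so −6x = −12, so x = 2.
Then 2E = 42 + 7·2 = 56, so E = 28, V = 2E/4 = 14, F = 14 + 2 = 16.

28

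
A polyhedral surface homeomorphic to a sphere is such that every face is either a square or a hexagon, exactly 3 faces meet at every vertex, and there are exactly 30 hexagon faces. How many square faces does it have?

6

Let x be the number of squares; then F = 30 + x.
Edge–face incidences: 2E = 6·30 + 4·x = 180 + 4x.
Every vertex has degree 3, so 3V = 2E.
Euler: V − E + F = 2 ⇒ (2E)/3 − E + (30 + x) = 2.
Multiply by 6: 2·(2E) − 3·(2E) + 6·(30 + x) = 12, i.e. 180 + 6x − (180 + 4x) = 12.
Collecting terms: 2x = 12, so x = 6.
Then 2E = 180 + 4·6 = 204, so E = 102, V = 2E/3 = 68, F = 30 + 6 = 36.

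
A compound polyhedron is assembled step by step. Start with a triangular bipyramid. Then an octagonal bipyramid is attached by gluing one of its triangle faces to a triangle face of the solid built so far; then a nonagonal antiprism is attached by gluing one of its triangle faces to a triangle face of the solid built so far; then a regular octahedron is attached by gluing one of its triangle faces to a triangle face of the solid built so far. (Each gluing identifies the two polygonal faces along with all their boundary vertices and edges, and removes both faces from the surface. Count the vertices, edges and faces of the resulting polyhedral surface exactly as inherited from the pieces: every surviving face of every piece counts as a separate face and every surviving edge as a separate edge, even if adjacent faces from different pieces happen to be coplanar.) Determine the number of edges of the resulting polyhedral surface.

72

A triangular bipyramid: V=5, E=9, F=6.
Attach an octagonal bipyramid (V=10, E=24, F=16) along a 3-gon: merge 3 vertices and 3 edges, delete both glued faces → V=12, E=30, F=20.
Attach a nonagonal antiprism (V=18, E=36, F=20) along a 3-gon: merge 3 vertices and 3 edges, delete both glued faces → V=27, E=63, F=38.
Attach a regular octahedron (V=6, E=12, F=8) along a 3-gon: merge 3 vertices and 3 edges, delete both glued faces → V=30, E=72, F=44.
Check: V − E + F = 30 − 72 + 44 = 2.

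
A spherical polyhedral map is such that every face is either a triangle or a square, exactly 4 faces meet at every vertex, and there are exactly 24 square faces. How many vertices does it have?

30

Let x be the number of triangles; then F = 24 + x.
Edge–face incidences: 2E = 4·24 + 3·x = 96 + 3x.
Every vertex has degree 4, so 4V = 2E.
Euler: V − E + F = 2 ⇒ (2E)/4 − E + (24 + x) = 2.
Multiply by 8: 2·(2E) − 4·(2E) + 8·(24 + x) = 16, i.e. 192 + 8x − 2·(96 + 3x) = 16.
Collecting terms: 2x = 16, so x = 8.
Then 2E = 96 + 3·8 = 120, so E = 60, V = 2E/4 = 30, F = 24 + 8 = 32.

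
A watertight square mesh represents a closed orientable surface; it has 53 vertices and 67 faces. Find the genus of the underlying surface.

8

Every face is a square, so 2E = 4·67 = 268, giving E = 134.
χ = V − E + F = 53 − 134 + 67 = -14.
For a closed orientable surface χ = 2 − 2g, so g = (2 − (-14))/2 = 8.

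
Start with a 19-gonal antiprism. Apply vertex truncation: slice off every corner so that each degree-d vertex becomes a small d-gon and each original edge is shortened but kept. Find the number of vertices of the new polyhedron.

The base solid has V = 38, E = 76, F = 40.
Truncation replaces each original edge-end by a new vertex, so V′ = 2E = 152.
Each original edge survives, and each old vertex of degree d contributes d new edges; summing degrees gives Σd = 2E, so E′ = E + 2E = 3E = 228.
Each original face survives and each original vertex becomes one new face: F′ = F + V = 78.

152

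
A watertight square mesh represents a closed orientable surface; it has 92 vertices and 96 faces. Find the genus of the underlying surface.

Every face is a square, so 2E = 4·96 = 384, giving E = 192.
χ = V − E + F = 92 − 192 + 96 = -4.
For a closed orientable surface χ = 2 − 2g, so g = (2 − (-4))/2 = 3.

3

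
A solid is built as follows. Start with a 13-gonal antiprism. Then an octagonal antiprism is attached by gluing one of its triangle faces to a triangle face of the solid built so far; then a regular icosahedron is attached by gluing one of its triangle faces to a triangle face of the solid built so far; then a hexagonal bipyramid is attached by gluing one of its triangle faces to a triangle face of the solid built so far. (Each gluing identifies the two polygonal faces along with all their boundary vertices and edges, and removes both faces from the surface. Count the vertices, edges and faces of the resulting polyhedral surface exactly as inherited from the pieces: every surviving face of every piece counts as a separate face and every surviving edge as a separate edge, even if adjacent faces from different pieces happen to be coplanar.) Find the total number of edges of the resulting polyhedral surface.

123

A 13-gonal antiprism: V=26, E=52, F=28.
Attach an octagonal antiprism (V=16, E=32, F=18) along a 3-gon: merge 3 vertices and 3 edges, delete both glued faces → V=39, E=81, F=44.
Attach a regular icosahedron (V=12, E=30, F=20) along a 3-gon: merge 3 vertices and 3 edges, delete both glued faces → V=48, E=108, F=62.
Attach a hexagonal bipyramid (V=8, E=18, F=12) along a 3-gon: merge 3 vertices and 3 edges, delete both glued faces → V=53, E=123, F=72.
Check: V − E + F = 53 − 123 + 72 = 2.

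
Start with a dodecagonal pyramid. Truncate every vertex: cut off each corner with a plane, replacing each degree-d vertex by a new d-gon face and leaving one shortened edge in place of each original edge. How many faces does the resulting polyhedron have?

26

The base solid has V = 13, E = 24, F = 13.
Truncation replaces each original edge-end by a new vertex, so V′ = 2E = 48.
Each original edge survives, and each old vertex of degree d contributes d new edges; summing degrees gives Σd = 2E, so E′ = E + 2E = 3E = 72.
Each original face survives and each original vertex becomes one new face: F′ = F + V = 26.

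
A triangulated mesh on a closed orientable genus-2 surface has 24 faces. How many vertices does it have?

10

χ = 2 − 2·2 = -2, and every face is a triangle so 3F = 2E.
E = 3·24/2 = 36. Then V = -2 + E − F = -2 + 36 − 24 = 10.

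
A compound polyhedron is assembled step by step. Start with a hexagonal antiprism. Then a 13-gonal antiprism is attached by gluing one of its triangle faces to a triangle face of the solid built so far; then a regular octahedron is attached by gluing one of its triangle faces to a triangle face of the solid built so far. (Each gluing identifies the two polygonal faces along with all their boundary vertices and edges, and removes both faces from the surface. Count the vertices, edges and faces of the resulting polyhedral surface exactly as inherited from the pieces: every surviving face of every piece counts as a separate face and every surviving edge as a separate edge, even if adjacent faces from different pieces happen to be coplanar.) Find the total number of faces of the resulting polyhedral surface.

46

A hexagonal antiprism: V=12, E=24, F=14.
Attach a 13-gonal antiprism (V=26, E=52, F=28) along a 3-gon: merge 3 vertices and 3 edges, delete both glued faces → V=35, E=73, F=40.
Attach a regular octahedron (V=6, E=12, F=8) along a 3-gon: merge 3 vertices and 3 edges, delete both glued faces → V=38, E=82, F=46.
Check: V − E + F = 38 − 82 + 46 = 2.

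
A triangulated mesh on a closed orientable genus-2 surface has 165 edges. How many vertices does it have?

χ = 2 − 2·2 = -2, and every face is a triangle so 3F = 2E.
F = 2E/3 = 110. Then V = -2 + E − F = -2 + 165 − 110 = 53.

53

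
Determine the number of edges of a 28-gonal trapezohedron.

112

The n-trapezohedron (dual of the n-antiprism) has V = 2·28 + 2 = 58, E = 4·28 = 112, F = 2·28 = 56.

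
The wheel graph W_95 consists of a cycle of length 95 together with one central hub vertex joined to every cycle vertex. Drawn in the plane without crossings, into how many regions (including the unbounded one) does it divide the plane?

96

W_95 has V = 95 + 1 = 96 vertices and E = 2·95 = 190 edges.
By Euler's formula F = 2 − V + E = 2 − 96 + 190 = 96.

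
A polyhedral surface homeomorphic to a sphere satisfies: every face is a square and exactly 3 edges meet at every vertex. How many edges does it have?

12

Each face has 4 edges and each edge borders two faces, so 2E = 4F.
Each vertex has degree 3, so 3V = 2E and hence V = 4F/3.
Euler: V − E + F = 2 ⇒ (4F/3) − (4F/2) + F = 2.
Multiply by 6: (8 − 12 + 6)F = 12, i.e. 2F = 12.
So F = 6, E = 4·6/2 = 12, V = 4·6/3 = 8.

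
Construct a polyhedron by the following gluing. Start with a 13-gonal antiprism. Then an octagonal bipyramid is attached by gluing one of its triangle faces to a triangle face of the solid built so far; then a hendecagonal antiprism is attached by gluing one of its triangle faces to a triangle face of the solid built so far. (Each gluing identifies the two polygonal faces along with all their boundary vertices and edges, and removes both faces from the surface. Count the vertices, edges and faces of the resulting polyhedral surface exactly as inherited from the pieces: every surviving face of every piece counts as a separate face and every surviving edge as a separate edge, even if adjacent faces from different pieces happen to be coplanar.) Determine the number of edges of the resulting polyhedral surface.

114

A 13-gonal antiprism: V=26, E=52, F=28.
Attach an octagonal bipyramid (V=10, E=24, F=16) along a 3-gon: merge 3 vertices and 3 edges, delete both glued faces → V=33, E=73, F=42.
Attach a hendecagonal antiprism (V=22, E=44, F=24) along a 3-gon: merge 3 vertices and 3 edges, delete both glued faces → V=52, E=114, F=64.
Check: V − E + F = 52 − 114 + 64 = 2.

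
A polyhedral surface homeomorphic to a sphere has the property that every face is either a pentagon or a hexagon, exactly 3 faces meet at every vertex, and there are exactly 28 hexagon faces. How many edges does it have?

114

Let x be the number of pentagons; then F = 28 + x.
Edge–face incidences: 2E = 6·28 + 5·x = 168 + 5x.
Every vertex has degree 3, so 3V = 2E.
Euler: V − E + F = 2 ⇒ (2E)/3 − E + (28 + x) = 2.
Multiply by 6: 2·(2E) − 3·(2E) + 6·(28 + x) = 12, i.e. 168 + 6x − (168 + 5x) = 12.
Collecting terms: x = 12.
Then 2E = 168 + 5·12 = 228, so E = 114, V = 2E/3 = 76, F = 28 + 12 = 40.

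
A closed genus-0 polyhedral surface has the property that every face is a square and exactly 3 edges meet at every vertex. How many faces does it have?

6

Each face has 4 edges and each edge borders two faces, so 2E = 4F.
Each vertex has degree 3, so 3V = 2E and hence V = 4F/3.
Euler: V − E + F = 2 ⇒ (4F/3) − (4F/2) + F = 2.
Multiply by 6: (8 − 12 + 6)F = 12, i.e. 2F = 12.
So F = 6, E = 4·6/2 = 12, V = 4·6/3 = 8.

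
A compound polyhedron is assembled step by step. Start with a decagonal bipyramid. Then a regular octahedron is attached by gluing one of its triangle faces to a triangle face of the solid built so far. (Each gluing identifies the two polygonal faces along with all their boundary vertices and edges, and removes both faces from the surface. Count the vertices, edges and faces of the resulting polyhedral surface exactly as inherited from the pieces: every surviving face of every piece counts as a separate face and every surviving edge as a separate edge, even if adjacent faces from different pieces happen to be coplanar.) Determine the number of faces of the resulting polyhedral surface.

26

A decagonal bipyramid: V=12, E=30, F=20.
Attach a regular octahedron (V=6, E=12, F=8) along a 3-gon: merge 3 vertices and 3 edges, delete both glued faces → V=15, E=39, F=26.
Check: V − E + F = 15 − 39 + 26 = 2.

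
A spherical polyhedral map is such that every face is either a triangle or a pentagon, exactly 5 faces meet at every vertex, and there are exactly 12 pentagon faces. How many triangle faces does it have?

Let x be the number of triangles; then F = 12 + x.
Edge–face incidences: 2E = 5·12 + 3·x = 60 + 3x.
Every vertex has degree 5, so 5V = 2E.
Euler: V − E + F = 2 ⇒ (2E)/5 − E + (12 + x) = 2.
Multiply by 10: 2·(2E) − 5·(2E) + 10·(12 + x) = 20, i.e. 120 + 10x − 3·(60 + 3x) = 20.
Collecting terms: x − 60 = 20, so x = 80.
Then 2E = 60 + 3·80 = 300, so E = 150, V = 2E/5 = 60, F = 12 + 80 = 92.

80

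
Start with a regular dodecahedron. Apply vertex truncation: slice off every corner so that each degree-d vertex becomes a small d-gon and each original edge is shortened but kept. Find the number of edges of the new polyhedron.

The base solid has V = 20, E = 30, F = 12.
Truncation replaces each original edge-end by a new vertex, so V′ = 2E = 60.
Each original edge survives, and each old vertex of degree d contributes d new edges; summing degrees gives Σd = 2E, so E′ = E + 2E = 3E = 90.
Each original face survives and each original vertex becomes one new face: F′ = F + V = 32.

90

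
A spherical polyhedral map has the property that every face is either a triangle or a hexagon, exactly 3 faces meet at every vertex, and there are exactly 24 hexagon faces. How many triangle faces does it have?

4

Let x be the number of triangles; then F = 24 + x.
Edge–face incidences: 2E = 6·24 + 3·x = 144 + 3x.
Every vertex has degree 3, so 3V = 2E.
Euler: V − E + F = 2 ⇒ (2E)/3 − E + (24 + x) = 2.
Multiply by 6: 2·(2E) − 3·(2E) + 6·(24 + x) = 12, i.e. 144 + 6x − (144 + 3x) = 12.
Collecting terms: 3x = 12, so x = 4.
Then 2E = 144 + 3·4 = 156, so E = 78, V = 2E/3 = 52, F = 24 + 4 = 28.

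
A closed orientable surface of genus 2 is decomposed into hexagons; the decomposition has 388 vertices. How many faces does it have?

195

χ = 2 − 2·2 = -2, and every face is a hexagon so 6F = 2E.
V − E + F = -2 with E = 6F/2 gives 388 − (6/2 − 1)·F = -2, so F = 195 and E = 585.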